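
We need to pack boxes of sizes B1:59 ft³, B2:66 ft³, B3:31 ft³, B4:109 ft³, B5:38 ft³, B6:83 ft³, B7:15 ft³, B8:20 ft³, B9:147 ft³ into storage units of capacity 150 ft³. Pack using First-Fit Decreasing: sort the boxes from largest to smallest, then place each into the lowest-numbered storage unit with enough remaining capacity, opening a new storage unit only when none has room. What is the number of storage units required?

4

Sorted descending: 147, 109, 83, 66, 59, 38, 31, 20, 15.
Put 147 ft³ in storage unit 1; 3 ft³ remain.
Put 109 ft³ in storage unit 2; 41 ft³ remain.
Put 83 ft³ in storage unit 3; 67 ft³ remain.
Put 66 ft³ in storage unit 3; 1 ft³ remain.
Put 59 ft³ in storage unit 4; 91 ft³ remain.
Put 38 ft³ in storage unit 2; 3 ft³ remain.
Put 31 ft³ in storage unit 4; 60 ft³ remain.
Put 20 ft³ in storage unit 4; 40 ft³ remain.
Put 15 ft³ in storage unit 4; 25 ft³ remain.
Final storage units: [147] [109,38] [83,66] [59,31,20,15].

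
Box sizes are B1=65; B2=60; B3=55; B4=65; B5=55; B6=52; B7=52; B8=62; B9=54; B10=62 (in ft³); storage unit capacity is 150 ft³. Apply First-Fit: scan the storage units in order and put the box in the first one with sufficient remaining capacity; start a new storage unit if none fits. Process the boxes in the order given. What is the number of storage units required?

5

Put B1 (65 ft³) in storage unit 1; 85 ft³ remain.
Put B2 (60 ft³) in storage unit 1; 25 ft³ remain.
Put B3 (55 ft³) in storage unit 2; 95 ft³ remain.
Put B4 (65 ft³) in storage unit 2; 30 ft³ remain.
Put B5 (55 ft³) in storage unit 3; 95 ft³ remain.
Put B6 (52 ft³) in storage unit 3; 43 ft³ remain.
Put B7 (52 ft³) in storage unit 4; 98 ft³ remain.
Put B8 (62 ft³) in storage unit 4; 36 ft³ remain.
Put B9 (54 ft³) in storage unit 5; 96 ft³ remain.
Put B10 (62 ft³) in storage unit 5; 34 ft³ remain.
Final storage units: [65,60] [55,65] [55,52] [52,62] [54,62].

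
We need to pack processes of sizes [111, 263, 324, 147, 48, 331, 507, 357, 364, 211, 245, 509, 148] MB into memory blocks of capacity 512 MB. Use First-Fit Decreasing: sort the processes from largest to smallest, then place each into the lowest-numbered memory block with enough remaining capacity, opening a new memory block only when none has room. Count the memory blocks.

8

Sorted descending: 509, 507, 364, 357, 331, 324, 263, 245, 211, 148, 147, 111, 48.
Put 509 MB in memory block 1; 3 MB remain.
Put 507 MB in memory block 2; 5 MB remain.
Put 364 MB in memory block 3; 148 MB remain.
Put 357 MB in memory block 4; 155 MB remain.
Put 331 MB in memory block 5; 181 MB remain.
Put 324 MB in memory block 6; 188 MB remain.
Put 263 MB in memory block 7; 249 MB remain.
Put 245 MB in memory block 7; 4 MB remain.
Put 211 MB in memory block 8; 301 MB remain.
Put 148 MB in memory block 3; 0 MB remain.
Put 147 MB in memory block 4; 8 MB remain.
Put 111 MB in memory block 5; 70 MB remain.
Put 48 MB in memory block 5; 22 MB remain.
Final memory blocks: [509] [507] [364,148] [357,147] [331,111,48] [324] [263,245] [211].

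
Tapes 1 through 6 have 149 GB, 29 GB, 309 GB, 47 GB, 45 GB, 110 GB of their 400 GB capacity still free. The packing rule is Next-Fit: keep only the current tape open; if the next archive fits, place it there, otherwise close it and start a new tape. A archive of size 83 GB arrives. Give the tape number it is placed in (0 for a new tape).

6

Next-Fit only looks at tape 6, which has 110 GB free.
83 GB fits there.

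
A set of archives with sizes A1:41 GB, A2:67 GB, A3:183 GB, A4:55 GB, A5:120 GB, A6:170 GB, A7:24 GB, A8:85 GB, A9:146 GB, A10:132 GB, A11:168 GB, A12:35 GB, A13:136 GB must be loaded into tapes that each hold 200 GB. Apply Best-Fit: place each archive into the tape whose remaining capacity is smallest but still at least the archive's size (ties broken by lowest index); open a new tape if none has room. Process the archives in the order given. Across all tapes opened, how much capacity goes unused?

438

A1 (41 GB) → tape 1 (remaining 159 GB)
A2 (67 GB) → tape 1 (remaining 92 GB)
A3 (183 GB) → tape 2 (remaining 17 GB)
A4 (55 GB) → tape 1 (remaining 37 GB)
A5 (120 GB) → tape 3 (remaining 80 GB)
A6 (170 GB) → tape 4 (remaining 30 GB)
A7 (24 GB) → tape 4 (remaining 6 GB)
A8 (85 GB) → tape 5 (remaining 115 GB)
A9 (146 GB) → tape 6 (remaining 54 GB)
A10 (132 GB) → tape 7 (remaining 68 GB)
A11 (168 GB) → tape 8 (remaining 32 GB)
A12 (35 GB) → tape 1 (remaining 2 GB)
A13 (136 GB) → tape 9 (remaining 64 GB)
9 tapes × 200 GB = 1800 GB; used 1362 GB; unused 438 GB.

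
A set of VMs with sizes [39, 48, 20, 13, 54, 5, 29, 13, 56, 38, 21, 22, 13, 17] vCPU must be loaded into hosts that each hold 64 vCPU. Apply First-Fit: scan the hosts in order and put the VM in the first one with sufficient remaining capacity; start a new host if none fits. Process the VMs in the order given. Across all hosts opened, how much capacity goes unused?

39 vCPU → host 1 (remaining 25 vCPU)
48 vCPU → host 2 (remaining 16 vCPU)
20 vCPU → host 1 (remaining 5 vCPU)
13 vCPU → host 2 (remaining 3 vCPU)
54 vCPU → host 3 (remaining 10 vCPU)
5 vCPU → host 1 (remaining 0 vCPU)
29 vCPU → host 4 (remaining 35 vCPU)
13 vCPU → host 4 (remaining 22 vCPU)
56 vCPU → host 5 (remaining 8 vCPU)
38 vCPU → host 6 (remaining 26 vCPU)
21 vCPU → host 4 (remaining 1 vCPU)
22 vCPU → host 6 (remaining 4 vCPU)
13 vCPU → host 7 (remaining 51 vCPU)
17 vCPU → host 7 (remaining 34 vCPU)
7 hosts × 64 vCPU = 448 vCPU; used 388 vCPU; unused 60 vCPU.

60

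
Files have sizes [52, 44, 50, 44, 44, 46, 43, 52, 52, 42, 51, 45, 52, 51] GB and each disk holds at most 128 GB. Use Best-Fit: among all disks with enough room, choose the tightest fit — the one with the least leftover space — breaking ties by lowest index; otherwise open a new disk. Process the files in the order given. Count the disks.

52 GB → disk 1 (remaining 76 GB)
44 GB → disk 1 (remaining 32 GB)
50 GB → disk 2 (remaining 78 GB)
44 GB → disk 2 (remaining 34 GB)
44 GB → disk 3 (remaining 84 GB)
46 GB → disk 3 (remaining 38 GB)
43 GB → disk 4 (remaining 85 GB)
52 GB → disk 4 (remaining 33 GB)
52 GB → disk 5 (remaining 76 GB)
42 GB → disk 5 (remaining 34 GB)
51 GB → disk 6 (remaining 77 GB)
45 GB → disk 6 (remaining 32 GB)
52 GB → disk 7 (remaining 76 GB)
51 GB → disk 7 (remaining 25 GB)

7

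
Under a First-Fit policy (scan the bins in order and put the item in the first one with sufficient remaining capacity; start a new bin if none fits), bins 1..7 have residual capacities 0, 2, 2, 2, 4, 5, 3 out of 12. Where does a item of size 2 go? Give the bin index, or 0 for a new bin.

2

Bins with room: bin 2 (2), bin 3 (2), bin 4 (2), bin 5 (4), bin 6 (5), bin 7 (3).
The first with room is bin 2.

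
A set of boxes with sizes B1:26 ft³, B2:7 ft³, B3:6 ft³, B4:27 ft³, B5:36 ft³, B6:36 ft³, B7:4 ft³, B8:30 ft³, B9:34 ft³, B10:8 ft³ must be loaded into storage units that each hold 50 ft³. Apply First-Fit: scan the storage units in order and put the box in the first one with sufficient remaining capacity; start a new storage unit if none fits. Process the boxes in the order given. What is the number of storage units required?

6

Put B1 (26 ft³) in storage unit 1; 24 ft³ remain.
Put B2 (7 ft³) in storage unit 1; 17 ft³ remain.
Put B3 (6 ft³) in storage unit 1; 11 ft³ remain.
Put B4 (27 ft³) in storage unit 2; 23 ft³ remain.
Put B5 (36 ft³) in storage unit 3; 14 ft³ remain.
Put B6 (36 ft³) in storage unit 4; 14 ft³ remain.
Put B7 (4 ft³) in storage unit 1; 7 ft³ remain.
Put B8 (30 ft³) in storage unit 5; 20 ft³ remain.
Put B9 (34 ft³) in storage unit 6; 16 ft³ remain.
Put B10 (8 ft³) in storage unit 2; 15 ft³ remain.
Final storage units: [26,7,6,4] [27,8] [36] [36] [30] [34].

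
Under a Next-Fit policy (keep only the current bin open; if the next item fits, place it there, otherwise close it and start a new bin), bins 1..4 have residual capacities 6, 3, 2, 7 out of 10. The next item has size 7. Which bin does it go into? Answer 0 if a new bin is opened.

Next-Fit only looks at bin 4, which has 7 free.
7 fits there.

4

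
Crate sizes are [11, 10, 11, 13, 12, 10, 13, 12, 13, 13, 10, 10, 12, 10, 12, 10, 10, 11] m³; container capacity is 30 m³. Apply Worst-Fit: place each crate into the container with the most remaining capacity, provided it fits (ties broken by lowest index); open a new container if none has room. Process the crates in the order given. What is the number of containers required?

11 m³ → container 1 (remaining 19 m³)
10 m³ → container 1 (remaining 9 m³)
11 m³ → container 2 (remaining 19 m³)
13 m³ → container 2 (remaining 6 m³)
12 m³ → container 3 (remaining 18 m³)
10 m³ → container 3 (remaining 8 m³)
13 m³ → container 4 (remaining 17 m³)
12 m³ → container 4 (remaining 5 m³)
13 m³ → container 5 (remaining 17 m³)
13 m³ → container 5 (remaining 4 m³)
10 m³ → container 6 (remaining 20 m³)
10 m³ → container 6 (remaining 10 m³)
12 m³ → container 7 (remaining 18 m³)
10 m³ → container 7 (remaining 8 m³)
12 m³ → container 8 (remaining 18 m³)
10 m³ → container 8 (remaining 8 m³)
10 m³ → container 6 (remaining 0 m³)
11 m³ → container 9 (remaining 19 m³)
Final containers: [11,10] [11,13] [12,10] [13,12] [13,13] [10,10,10] [12,10] [12,10] [11].

9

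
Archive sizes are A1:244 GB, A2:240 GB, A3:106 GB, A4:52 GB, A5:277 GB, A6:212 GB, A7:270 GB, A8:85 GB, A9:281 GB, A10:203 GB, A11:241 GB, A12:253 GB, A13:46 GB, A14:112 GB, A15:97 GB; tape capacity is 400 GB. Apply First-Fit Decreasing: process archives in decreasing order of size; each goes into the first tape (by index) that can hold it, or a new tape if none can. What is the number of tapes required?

Sorted descending: 281, 277, 270, 253, 244, 241, 240, 212, 203, 112, 106, 97, 85, 52, 46.
Put 281 GB in tape 1; 119 GB remain.
Put 277 GB in tape 2; 123 GB remain.
Put 270 GB in tape 3; 130 GB remain.
Put 253 GB in tape 4; 147 GB remain.
Put 244 GB in tape 5; 156 GB remain.
Put 241 GB in tape 6; 159 GB remain.
Put 240 GB in tape 7; 160 GB remain.
Put 212 GB in tape 8; 188 GB remain.
Put 203 GB in tape 9; 197 GB remain.
Put 112 GB in tape 1; 7 GB remain.
Put 106 GB in tape 2; 17 GB remain.
Put 97 GB in tape 3; 33 GB remain.
Put 85 GB in tape 4; 62 GB remain.
Put 52 GB in tape 4; 10 GB remain.
Put 46 GB in tape 5; 110 GB remain.
Final tapes: [281,112] [277,106] [270,97] [253,85,52] [244,46] [241] [240] [212] [203].

9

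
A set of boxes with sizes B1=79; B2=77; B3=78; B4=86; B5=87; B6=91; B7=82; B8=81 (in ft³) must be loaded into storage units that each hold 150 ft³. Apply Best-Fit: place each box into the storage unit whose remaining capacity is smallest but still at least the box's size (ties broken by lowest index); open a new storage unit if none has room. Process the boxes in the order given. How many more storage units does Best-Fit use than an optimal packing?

Best-Fit: [79] [77] [78] [86] [87] [91] [82] [81] → 8 storage units.
8 boxes exceed 75 ft³ (half the capacity), and no two of those can share a storage unit, so at least 8 storage units are needed.
So 8 is already optimal.

0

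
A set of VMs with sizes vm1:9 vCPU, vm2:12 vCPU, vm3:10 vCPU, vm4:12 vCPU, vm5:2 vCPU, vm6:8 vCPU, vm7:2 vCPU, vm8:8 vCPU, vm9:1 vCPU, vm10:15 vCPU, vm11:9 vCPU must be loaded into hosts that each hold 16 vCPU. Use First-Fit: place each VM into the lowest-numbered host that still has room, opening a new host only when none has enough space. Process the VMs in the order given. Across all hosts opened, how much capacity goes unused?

vm1 (9 vCPU) → host 1 (remaining 7 vCPU)
vm2 (12 vCPU) → host 2 (remaining 4 vCPU)
vm3 (10 vCPU) → host 3 (remaining 6 vCPU)
vm4 (12 vCPU) → host 4 (remaining 4 vCPU)
vm5 (2 vCPU) → host 1 (remaining 5 vCPU)
vm6 (8 vCPU) → host 5 (remaining 8 vCPU)
vm7 (2 vCPU) → host 1 (remaining 3 vCPU)
vm8 (8 vCPU) → host 5 (remaining 0 vCPU)
vm9 (1 vCPU) → host 1 (remaining 2 vCPU)
vm10 (15 vCPU) → host 6 (remaining 1 vCPU)
vm11 (9 vCPU) → host 7 (remaining 7 vCPU)
7 hosts × 16 vCPU = 112 vCPU; used 88 vCPU; unused 24 vCPU.

24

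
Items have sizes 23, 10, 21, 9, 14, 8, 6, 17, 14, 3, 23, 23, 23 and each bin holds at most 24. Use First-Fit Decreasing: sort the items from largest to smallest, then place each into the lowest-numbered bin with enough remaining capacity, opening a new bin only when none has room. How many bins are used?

9

Sorted descending: 23, 23, 23, 23, 21, 17, 14, 14, 10, 9, 8, 6, 3.
bin 1: place 23, 1 left
bin 2: place 23, 1 left
bin 3: place 23, 1 left
bin 4: place 23, 1 left
bin 5: place 21, 3 left
bin 6: place 17, 7 left
bin 7: place 14, 10 left
bin 8: place 14, 10 left
bin 7: place 10, 0 left
bin 8: place 9, 1 left
bin 9: place 8, 16 left
bin 6: place 6, 1 left
bin 5: place 3, 0 left
Final bins: [23] [23] [23] [23] [21,3] [17,6] [14,10] [14,9] [8].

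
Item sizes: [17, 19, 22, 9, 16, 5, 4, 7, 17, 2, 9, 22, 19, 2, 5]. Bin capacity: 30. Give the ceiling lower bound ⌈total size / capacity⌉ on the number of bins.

Total size = 17 + 19 + 22 + 9 + 16 + 5 + 4 + 7 + 17 + 2 + 9 + 22 + 19 + 2 + 5 = 175.
⌈175 / 30⌉ = 6.

6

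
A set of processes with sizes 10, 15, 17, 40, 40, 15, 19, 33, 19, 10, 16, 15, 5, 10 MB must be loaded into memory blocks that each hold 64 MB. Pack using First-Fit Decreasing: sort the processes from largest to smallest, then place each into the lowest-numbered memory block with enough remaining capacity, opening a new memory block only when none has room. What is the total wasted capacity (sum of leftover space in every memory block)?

56

Sorted descending: 40, 40, 33, 19, 19, 17, 16, 15, 15, 15, 10, 10, 10, 5.
40 MB → memory block 1 (remaining 24 MB)
40 MB → memory block 2 (remaining 24 MB)
33 MB → memory block 3 (remaining 31 MB)
19 MB → memory block 1 (remaining 5 MB)
19 MB → memory block 2 (remaining 5 MB)
17 MB → memory block 3 (remaining 14 MB)
16 MB → memory block 4 (remaining 48 MB)
15 MB → memory block 4 (remaining 33 MB)
15 MB → memory block 4 (remaining 18 MB)
15 MB → memory block 4 (remaining 3 MB)
10 MB → memory block 3 (remaining 4 MB)
10 MB → memory block 5 (remaining 54 MB)
10 MB → memory block 5 (remaining 44 MB)
5 MB → memory block 1 (remaining 0 MB)
5 memory blocks × 64 MB = 320 MB; used 264 MB; unused 56 MB.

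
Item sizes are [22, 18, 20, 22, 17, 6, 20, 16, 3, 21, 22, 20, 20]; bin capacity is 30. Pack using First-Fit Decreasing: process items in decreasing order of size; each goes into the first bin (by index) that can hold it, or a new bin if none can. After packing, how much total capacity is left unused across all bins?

Sorted descending: 22, 22, 22, 21, 20, 20, 20, 20, 18, 17, 16, 6, 3.
22 → bin 1 (remaining 8)
22 → bin 2 (remaining 8)
22 → bin 3 (remaining 8)
21 → bin 4 (remaining 9)
20 → bin 5 (remaining 10)
20 → bin 6 (remaining 10)
20 → bin 7 (remaining 10)
20 → bin 8 (remaining 10)
18 → bin 9 (remaining 12)
17 → bin 10 (remaining 13)
16 → bin 11 (remaining 14)
6 → bin 1 (remaining 2)
3 → bin 2 (remaining 5)
11 bins × 30 = 330; used 227; unused 103.

103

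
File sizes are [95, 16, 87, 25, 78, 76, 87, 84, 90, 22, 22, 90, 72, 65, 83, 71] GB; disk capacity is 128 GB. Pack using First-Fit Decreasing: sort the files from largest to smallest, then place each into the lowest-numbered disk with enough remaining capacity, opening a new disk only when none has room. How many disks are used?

Sorted descending: 95, 90, 90, 87, 87, 84, 83, 78, 76, 72, 71, 65, 25, 22, 22, 16.
95 GB → disk 1 (remaining 33 GB)
90 GB → disk 2 (remaining 38 GB)
90 GB → disk 3 (remaining 38 GB)
87 GB → disk 4 (remaining 41 GB)
87 GB → disk 5 (remaining 41 GB)
84 GB → disk 6 (remaining 44 GB)
83 GB → disk 7 (remaining 45 GB)
78 GB → disk 8 (remaining 50 GB)
76 GB → disk 9 (remaining 52 GB)
72 GB → disk 10 (remaining 56 GB)
71 GB → disk 11 (remaining 57 GB)
65 GB → disk 12 (remaining 63 GB)
25 GB → disk 1 (remaining 8 GB)
22 GB → disk 2 (remaining 16 GB)
22 GB → disk 3 (remaining 16 GB)
16 GB → disk 2 (remaining 0 GB)

12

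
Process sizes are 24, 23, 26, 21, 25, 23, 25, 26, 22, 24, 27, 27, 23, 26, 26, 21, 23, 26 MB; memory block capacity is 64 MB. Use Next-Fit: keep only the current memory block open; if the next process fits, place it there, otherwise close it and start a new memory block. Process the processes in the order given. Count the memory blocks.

memory block 1: place 24 MB, 40 MB left
memory block 1: place 23 MB, 17 MB left
memory block 2: place 26 MB, 38 MB left
memory block 2: place 21 MB, 17 MB left
memory block 3: place 25 MB, 39 MB left
memory block 3: place 23 MB, 16 MB left
memory block 4: place 25 MB, 39 MB left
memory block 4: place 26 MB, 13 MB left
memory block 5: place 22 MB, 42 MB left
memory block 5: place 24 MB, 18 MB left
memory block 6: place 27 MB, 37 MB left
memory block 6: place 27 MB, 10 MB left
memory block 7: place 23 MB, 41 MB left
memory block 7: place 26 MB, 15 MB left
memory block 8: place 26 MB, 38 MB left
memory block 8: place 21 MB, 17 MB left
memory block 9: place 23 MB, 41 MB left
memory block 9: place 26 MB, 15 MB left

9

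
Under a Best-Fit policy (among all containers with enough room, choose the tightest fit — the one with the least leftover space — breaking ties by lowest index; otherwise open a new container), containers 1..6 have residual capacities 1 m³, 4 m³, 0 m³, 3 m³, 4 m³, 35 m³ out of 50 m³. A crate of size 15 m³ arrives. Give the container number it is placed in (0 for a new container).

6

Containers with room: container 6 (35 m³).
Tightest fit is container 6 with 35 m³ free.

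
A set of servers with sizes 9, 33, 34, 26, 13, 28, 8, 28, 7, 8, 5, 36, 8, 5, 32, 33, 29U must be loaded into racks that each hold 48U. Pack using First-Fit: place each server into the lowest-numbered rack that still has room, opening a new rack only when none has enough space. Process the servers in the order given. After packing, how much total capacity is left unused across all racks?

90

9U → rack 1 (remaining 39U)
33U → rack 1 (remaining 6U)
34U → rack 2 (remaining 14U)
26U → rack 3 (remaining 22U)
13U → rack 2 (remaining 1U)
28U → rack 4 (remaining 20U)
8U → rack 3 (remaining 14U)
28U → rack 5 (remaining 20U)
7U → rack 3 (remaining 7U)
8U → rack 4 (remaining 12U)
5U → rack 1 (remaining 1U)
36U → rack 6 (remaining 12U)
8U → rack 4 (remaining 4U)
5U → rack 3 (remaining 2U)
32U → rack 7 (remaining 16U)
33U → rack 8 (remaining 15U)
29U → rack 9 (remaining 19U)
9 racks × 48U = 432U; used 342U; unused 90U.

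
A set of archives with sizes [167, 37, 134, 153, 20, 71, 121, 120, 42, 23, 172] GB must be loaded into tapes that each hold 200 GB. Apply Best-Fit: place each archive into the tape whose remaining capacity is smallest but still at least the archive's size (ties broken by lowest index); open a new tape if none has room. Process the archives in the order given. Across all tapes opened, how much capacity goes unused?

tape 1: place 167 GB, 33 GB left
tape 2: place 37 GB, 163 GB left
tape 2: place 134 GB, 29 GB left
tape 3: place 153 GB, 47 GB left
tape 2: place 20 GB, 9 GB left
tape 4: place 71 GB, 129 GB left
tape 4: place 121 GB, 8 GB left
tape 5: place 120 GB, 80 GB left
tape 3: place 42 GB, 5 GB left
tape 1: place 23 GB, 10 GB left
tape 6: place 172 GB, 28 GB left
6 tapes × 200 GB = 1200 GB; used 1060 GB; unused 140 GB.

140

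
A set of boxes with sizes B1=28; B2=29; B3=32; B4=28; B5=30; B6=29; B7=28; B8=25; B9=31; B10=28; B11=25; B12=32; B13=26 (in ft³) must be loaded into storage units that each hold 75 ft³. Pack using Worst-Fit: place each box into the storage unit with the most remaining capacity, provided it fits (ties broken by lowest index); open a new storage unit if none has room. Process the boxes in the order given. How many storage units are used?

storage unit 1: place B1 (28 ft³), 47 ft³ left
storage unit 1: place B2 (29 ft³), 18 ft³ left
storage unit 2: place B3 (32 ft³), 43 ft³ left
storage unit 2: place B4 (28 ft³), 15 ft³ left
storage unit 3: place B5 (30 ft³), 45 ft³ left
storage unit 3: place B6 (29 ft³), 16 ft³ left
storage unit 4: place B7 (28 ft³), 47 ft³ left
storage unit 4: place B8 (25 ft³), 22 ft³ left
storage unit 5: place B9 (31 ft³), 44 ft³ left
storage unit 5: place B10 (28 ft³), 16 ft³ left
storage unit 6: place B11 (25 ft³), 50 ft³ left
storage unit 6: place B12 (32 ft³), 18 ft³ left
storage unit 7: place B13 (26 ft³), 49 ft³ left
Final storage units: [28,29] [32,28] [30,29] [28,25] [31,28] [25,32] [26].

7 storage units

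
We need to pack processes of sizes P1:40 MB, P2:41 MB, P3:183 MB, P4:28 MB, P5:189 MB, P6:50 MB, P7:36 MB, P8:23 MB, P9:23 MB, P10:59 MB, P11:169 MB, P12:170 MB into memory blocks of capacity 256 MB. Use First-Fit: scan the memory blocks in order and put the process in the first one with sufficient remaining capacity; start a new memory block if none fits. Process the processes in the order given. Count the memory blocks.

P1 (40 MB) → memory block 1 (remaining 216 MB)
P2 (41 MB) → memory block 1 (remaining 175 MB)
P3 (183 MB) → memory block 2 (remaining 73 MB)
P4 (28 MB) → memory block 1 (remaining 147 MB)
P5 (189 MB) → memory block 3 (remaining 67 MB)
P6 (50 MB) → memory block 1 (remaining 97 MB)
P7 (36 MB) → memory block 1 (remaining 61 MB)
P8 (23 MB) → memory block 1 (remaining 38 MB)
P9 (23 MB) → memory block 1 (remaining 15 MB)
P10 (59 MB) → memory block 2 (remaining 14 MB)
P11 (169 MB) → memory block 4 (remaining 87 MB)
P12 (170 MB) → memory block 5 (remaining 86 MB)

5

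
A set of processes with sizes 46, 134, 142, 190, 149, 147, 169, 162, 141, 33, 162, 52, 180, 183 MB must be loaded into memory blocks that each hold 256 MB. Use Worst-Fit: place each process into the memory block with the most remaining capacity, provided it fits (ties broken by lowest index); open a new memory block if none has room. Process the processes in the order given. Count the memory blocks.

11

memory block 1: place 46 MB, 210 MB left
memory block 1: place 134 MB, 76 MB left
memory block 2: place 142 MB, 114 MB left
memory block 3: place 190 MB, 66 MB left
memory block 4: place 149 MB, 107 MB left
memory block 5: place 147 MB, 109 MB left
memory block 6: place 169 MB, 87 MB left
memory block 7: place 162 MB, 94 MB left
memory block 8: place 141 MB, 115 MB left
memory block 8: place 33 MB, 82 MB left
memory block 9: place 162 MB, 94 MB left
memory block 2: place 52 MB, 62 MB left
memory block 10: place 180 MB, 76 MB left
memory block 11: place 183 MB, 73 MB left
Final memory blocks: [46,134] [142,52] [190] [149] [147] [169] [162] [141,33] [162] [180] [183].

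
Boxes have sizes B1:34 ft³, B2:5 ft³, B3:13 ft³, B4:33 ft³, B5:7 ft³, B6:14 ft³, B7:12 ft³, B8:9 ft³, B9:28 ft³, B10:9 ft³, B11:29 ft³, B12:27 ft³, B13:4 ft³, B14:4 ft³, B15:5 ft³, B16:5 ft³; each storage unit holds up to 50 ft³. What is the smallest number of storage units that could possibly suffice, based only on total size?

5

Total size = 34 + 5 + 13 + 33 + 7 + 14 + 12 + 9 + 28 + 9 + 29 + 27 + 4 + 4 + 5 + 5 = 238 ft³.
⌈238 / 50⌉ = 5.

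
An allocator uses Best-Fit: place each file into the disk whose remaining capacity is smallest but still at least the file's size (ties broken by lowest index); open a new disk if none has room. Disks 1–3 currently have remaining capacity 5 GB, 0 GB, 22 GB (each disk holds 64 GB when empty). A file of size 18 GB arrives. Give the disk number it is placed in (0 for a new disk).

Disks with room: disk 3 (22 GB).
Tightest fit is disk 3 with 22 GB free.

3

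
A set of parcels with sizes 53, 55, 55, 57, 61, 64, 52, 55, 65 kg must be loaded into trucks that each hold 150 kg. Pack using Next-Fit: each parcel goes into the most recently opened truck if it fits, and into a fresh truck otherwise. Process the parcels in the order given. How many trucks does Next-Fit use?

5 trucks

truck 1: place 53 kg, 97 kg left
truck 1: place 55 kg, 42 kg left
truck 2: place 55 kg, 95 kg left
truck 2: place 57 kg, 38 kg left
truck 3: place 61 kg, 89 kg left
truck 3: place 64 kg, 25 kg left
truck 4: place 52 kg, 98 kg left
truck 4: place 55 kg, 43 kg left
truck 5: place 65 kg, 85 kg left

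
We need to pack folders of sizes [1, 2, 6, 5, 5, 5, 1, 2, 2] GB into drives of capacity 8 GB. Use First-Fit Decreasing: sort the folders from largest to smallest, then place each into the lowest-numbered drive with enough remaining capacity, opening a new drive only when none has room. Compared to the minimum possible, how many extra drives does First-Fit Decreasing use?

First-Fit Decreasing: [6,2] [5,2,1] [5,2,1] [5] → 4 drives.
Total size 29 GB; any packing needs at least ⌈29/8⌉ = 4 drives.
So 4 is already optimal.

0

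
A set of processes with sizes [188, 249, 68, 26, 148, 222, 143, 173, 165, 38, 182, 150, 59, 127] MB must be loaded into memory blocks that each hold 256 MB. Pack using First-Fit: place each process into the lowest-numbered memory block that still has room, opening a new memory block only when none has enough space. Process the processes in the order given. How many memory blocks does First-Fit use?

memory block 1: place 188 MB, 68 MB left
memory block 2: place 249 MB, 7 MB left
memory block 1: place 68 MB, 0 MB left
memory block 3: place 26 MB, 230 MB left
memory block 3: place 148 MB, 82 MB left
memory block 4: place 222 MB, 34 MB left
memory block 5: place 143 MB, 113 MB left
memory block 6: place 173 MB, 83 MB left
memory block 7: place 165 MB, 91 MB left
memory block 3: place 38 MB, 44 MB left
memory block 8: place 182 MB, 74 MB left
memory block 9: place 150 MB, 106 MB left
memory block 5: place 59 MB, 54 MB left
memory block 10: place 127 MB, 129 MB left
Final memory blocks: [188,68] [249] [26,148,38] [222] [143,59] [173] [165] [182] [150] [127].

10 memory blocks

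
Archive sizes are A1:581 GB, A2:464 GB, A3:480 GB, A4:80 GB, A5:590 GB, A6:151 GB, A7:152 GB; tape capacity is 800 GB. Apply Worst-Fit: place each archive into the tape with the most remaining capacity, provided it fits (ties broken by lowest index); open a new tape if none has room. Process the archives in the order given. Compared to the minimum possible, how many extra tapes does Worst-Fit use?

0

Worst-Fit: [581] [464,80,152] [480,151] [590] → 4 tapes.
Total size 2498 GB; any packing needs at least ⌈2498/800⌉ = 4 tapes.
So 4 is already optimal.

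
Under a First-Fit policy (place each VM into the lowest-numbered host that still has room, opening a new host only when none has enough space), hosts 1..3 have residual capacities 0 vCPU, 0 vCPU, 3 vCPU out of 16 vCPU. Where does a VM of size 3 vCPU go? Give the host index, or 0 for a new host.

3

Hosts with room: host 3 (3 vCPU).
The first with room is host 3.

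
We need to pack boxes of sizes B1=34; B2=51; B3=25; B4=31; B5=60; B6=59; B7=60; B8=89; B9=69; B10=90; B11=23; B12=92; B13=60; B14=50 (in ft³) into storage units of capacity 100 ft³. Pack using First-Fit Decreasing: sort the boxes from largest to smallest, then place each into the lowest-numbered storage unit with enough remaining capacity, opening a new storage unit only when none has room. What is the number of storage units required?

Sorted descending: 92, 90, 89, 69, 60, 60, 60, 59, 51, 50, 34, 31, 25, 23.
Put 92 ft³ in storage unit 1; 8 ft³ remain.
Put 90 ft³ in storage unit 2; 10 ft³ remain.
Put 89 ft³ in storage unit 3; 11 ft³ remain.
Put 69 ft³ in storage unit 4; 31 ft³ remain.
Put 60 ft³ in storage unit 5; 40 ft³ remain.
Put 60 ft³ in storage unit 6; 40 ft³ remain.
Put 60 ft³ in storage unit 7; 40 ft³ remain.
Put 59 ft³ in storage unit 8; 41 ft³ remain.
Put 51 ft³ in storage unit 9; 49 ft³ remain.
Put 50 ft³ in storage unit 10; 50 ft³ remain.
Put 34 ft³ in storage unit 5; 6 ft³ remain.
Put 31 ft³ in storage unit 4; 0 ft³ remain.
Put 25 ft³ in storage unit 6; 15 ft³ remain.
Put 23 ft³ in storage unit 7; 17 ft³ remain.
Final storage units: [92] [90] [89] [69,31] [60,34] [60,25] [60,23] [59] [51] [50].

10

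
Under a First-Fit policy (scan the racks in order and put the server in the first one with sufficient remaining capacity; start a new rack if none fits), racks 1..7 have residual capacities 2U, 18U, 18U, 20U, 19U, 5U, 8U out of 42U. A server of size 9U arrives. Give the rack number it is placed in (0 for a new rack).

Racks with room: rack 2 (18U), rack 3 (18U), rack 4 (20U), rack 5 (19U).
The first with room is rack 2.

2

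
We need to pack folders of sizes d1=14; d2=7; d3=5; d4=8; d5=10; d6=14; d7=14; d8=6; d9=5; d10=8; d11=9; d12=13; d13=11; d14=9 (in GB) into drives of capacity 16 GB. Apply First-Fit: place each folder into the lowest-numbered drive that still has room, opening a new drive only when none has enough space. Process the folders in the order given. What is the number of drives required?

11

drive 1: place d1 (14 GB), 2 GB left
drive 2: place d2 (7 GB), 9 GB left
drive 2: place d3 (5 GB), 4 GB left
drive 3: place d4 (8 GB), 8 GB left
drive 4: place d5 (10 GB), 6 GB left
drive 5: place d6 (14 GB), 2 GB left
drive 6: place d7 (14 GB), 2 GB left
drive 3: place d8 (6 GB), 2 GB left
drive 4: place d9 (5 GB), 1 GB left
drive 7: place d10 (8 GB), 8 GB left
drive 8: place d11 (9 GB), 7 GB left
drive 9: place d12 (13 GB), 3 GB left
drive 10: place d13 (11 GB), 5 GB left
drive 11: place d14 (9 GB), 7 GB left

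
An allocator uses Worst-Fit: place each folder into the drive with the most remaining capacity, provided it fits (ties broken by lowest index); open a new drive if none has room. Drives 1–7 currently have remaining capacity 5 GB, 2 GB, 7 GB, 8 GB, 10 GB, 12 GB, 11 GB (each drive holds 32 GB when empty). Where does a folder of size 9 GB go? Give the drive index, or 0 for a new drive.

Drives with room: drive 5 (10 GB), drive 6 (12 GB), drive 7 (11 GB).
Most room is drive 6 with 12 GB free.

6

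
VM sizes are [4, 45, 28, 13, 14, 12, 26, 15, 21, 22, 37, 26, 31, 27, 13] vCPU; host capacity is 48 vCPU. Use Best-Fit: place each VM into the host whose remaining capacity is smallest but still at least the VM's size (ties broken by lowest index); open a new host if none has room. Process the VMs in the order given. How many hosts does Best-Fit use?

4 vCPU → host 1 (remaining 44 vCPU)
45 vCPU → host 2 (remaining 3 vCPU)
28 vCPU → host 1 (remaining 16 vCPU)
13 vCPU → host 1 (remaining 3 vCPU)
14 vCPU → host 3 (remaining 34 vCPU)
12 vCPU → host 3 (remaining 22 vCPU)
26 vCPU → host 4 (remaining 22 vCPU)
15 vCPU → host 3 (remaining 7 vCPU)
21 vCPU → host 4 (remaining 1 vCPU)
22 vCPU → host 5 (remaining 26 vCPU)
37 vCPU → host 6 (remaining 11 vCPU)
26 vCPU → host 5 (remaining 0 vCPU)
31 vCPU → host 7 (remaining 17 vCPU)
27 vCPU → host 8 (remaining 21 vCPU)
13 vCPU → host 7 (remaining 4 vCPU)

8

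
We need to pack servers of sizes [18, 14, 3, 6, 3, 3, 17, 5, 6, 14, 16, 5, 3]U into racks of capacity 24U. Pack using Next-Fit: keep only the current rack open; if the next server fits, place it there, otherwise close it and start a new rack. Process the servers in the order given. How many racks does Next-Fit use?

6 racks

18U → rack 1 (remaining 6U)
14U → rack 2 (remaining 10U)
3U → rack 2 (remaining 7U)
6U → rack 2 (remaining 1U)
3U → rack 3 (remaining 21U)
3U → rack 3 (remaining 18U)
17U → rack 3 (remaining 1U)
5U → rack 4 (remaining 19U)
6U → rack 4 (remaining 13U)
14U → rack 5 (remaining 10U)
16U → rack 6 (remaining 8U)
5U → rack 6 (remaining 3U)
3U → rack 6 (remaining 0U)
Final racks: [18] [14,3,6] [3,3,17] [5,6] [14] [16,5,3].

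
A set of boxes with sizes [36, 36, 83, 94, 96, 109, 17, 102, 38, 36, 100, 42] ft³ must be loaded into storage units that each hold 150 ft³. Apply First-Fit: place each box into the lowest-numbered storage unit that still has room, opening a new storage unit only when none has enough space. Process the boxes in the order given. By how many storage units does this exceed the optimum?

1

First-Fit: [36,36,17,38] [83,36] [94,42] [96] [109] [102] [100] → 7 storage units.
Total size 789 ft³; any packing needs at least ⌈789/150⌉ = 6 storage units.
An optimal packing achieves that bound: [109,38] [102,42] [100,36] [96,36,17] [94,36] [83] → 6 storage units.
Excess: 7 − 6 = 1.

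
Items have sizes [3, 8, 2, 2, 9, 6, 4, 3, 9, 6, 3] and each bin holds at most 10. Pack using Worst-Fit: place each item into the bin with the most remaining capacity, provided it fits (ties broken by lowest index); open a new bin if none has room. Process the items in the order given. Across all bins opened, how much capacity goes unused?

5

3 → bin 1 (remaining 7)
8 → bin 2 (remaining 2)
2 → bin 1 (remaining 5)
2 → bin 1 (remaining 3)
9 → bin 3 (remaining 1)
6 → bin 4 (remaining 4)
4 → bin 4 (remaining 0)
3 → bin 1 (remaining 0)
9 → bin 5 (remaining 1)
6 → bin 6 (remaining 4)
3 → bin 6 (remaining 1)
6 bins × 10 = 60; used 55; unused 5.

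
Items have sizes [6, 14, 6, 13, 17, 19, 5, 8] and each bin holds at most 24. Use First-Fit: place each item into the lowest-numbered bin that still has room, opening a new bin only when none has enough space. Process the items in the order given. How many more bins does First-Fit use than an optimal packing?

1

First-Fit: [6,14] [6,13,5] [17] [19] [8] → 5 bins.
Total size 88; any packing needs at least ⌈88/24⌉ = 4 bins.
An optimal packing achieves that bound: [19,5] [17,6] [14,8] [13,6] → 4 bins.
Excess: 5 − 4 = 1.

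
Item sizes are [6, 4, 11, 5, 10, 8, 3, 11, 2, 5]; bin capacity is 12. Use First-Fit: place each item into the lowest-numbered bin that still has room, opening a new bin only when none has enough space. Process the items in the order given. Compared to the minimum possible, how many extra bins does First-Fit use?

First-Fit: [6,4,2] [11] [5,3] [10] [8] [11] [5] → 7 bins.
Total size 65; any packing needs at least ⌈65/12⌉ = 6 bins.
An optimal packing achieves that bound: [11] [11] [10,2] [8,4] [6,5] [5,3] → 6 bins.
Excess: 7 − 6 = 1.

1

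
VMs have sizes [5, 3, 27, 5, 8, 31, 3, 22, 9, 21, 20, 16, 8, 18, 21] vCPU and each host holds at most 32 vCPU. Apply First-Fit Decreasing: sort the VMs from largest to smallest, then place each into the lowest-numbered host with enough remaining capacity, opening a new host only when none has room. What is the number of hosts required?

8

Sorted descending: 31, 27, 22, 21, 21, 20, 18, 16, 9, 8, 8, 5, 5, 3, 3.
31 vCPU → host 1 (remaining 1 vCPU)
27 vCPU → host 2 (remaining 5 vCPU)
22 vCPU → host 3 (remaining 10 vCPU)
21 vCPU → host 4 (remaining 11 vCPU)
21 vCPU → host 5 (remaining 11 vCPU)
20 vCPU → host 6 (remaining 12 vCPU)
18 vCPU → host 7 (remaining 14 vCPU)
16 vCPU → host 8 (remaining 16 vCPU)
9 vCPU → host 3 (remaining 1 vCPU)
8 vCPU → host 4 (remaining 3 vCPU)
8 vCPU → host 5 (remaining 3 vCPU)
5 vCPU → host 2 (remaining 0 vCPU)
5 vCPU → host 6 (remaining 7 vCPU)
3 vCPU → host 4 (remaining 0 vCPU)
3 vCPU → host 5 (remaining 0 vCPU)
Final hosts: [31] [27,5] [22,9] [21,8,3] [21,8,3] [20,5] [18] [16].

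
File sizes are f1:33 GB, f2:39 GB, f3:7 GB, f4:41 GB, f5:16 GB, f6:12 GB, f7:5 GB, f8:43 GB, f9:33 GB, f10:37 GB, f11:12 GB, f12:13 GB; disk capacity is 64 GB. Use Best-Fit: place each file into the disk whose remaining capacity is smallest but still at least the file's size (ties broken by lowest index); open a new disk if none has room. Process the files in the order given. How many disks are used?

6 disks

f1 (33 GB) → disk 1 (remaining 31 GB)
f2 (39 GB) → disk 2 (remaining 25 GB)
f3 (7 GB) → disk 2 (remaining 18 GB)
f4 (41 GB) → disk 3 (remaining 23 GB)
f5 (16 GB) → disk 2 (remaining 2 GB)
f6 (12 GB) → disk 3 (remaining 11 GB)
f7 (5 GB) → disk 3 (remaining 6 GB)
f8 (43 GB) → disk 4 (remaining 21 GB)
f9 (33 GB) → disk 5 (remaining 31 GB)
f10 (37 GB) → disk 6 (remaining 27 GB)
f11 (12 GB) → disk 4 (remaining 9 GB)
f12 (13 GB) → disk 6 (remaining 14 GB)
Final disks: [33] [39,7,16] [41,12,5] [43,12] [33] [37,13].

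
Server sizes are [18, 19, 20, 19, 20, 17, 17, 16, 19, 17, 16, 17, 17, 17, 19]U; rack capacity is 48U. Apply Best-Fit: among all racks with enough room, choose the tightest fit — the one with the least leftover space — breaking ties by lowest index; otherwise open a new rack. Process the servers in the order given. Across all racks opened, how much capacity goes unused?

18U → rack 1 (remaining 30U)
19U → rack 1 (remaining 11U)
20U → rack 2 (remaining 28U)
19U → rack 2 (remaining 9U)
20U → rack 3 (remaining 28U)
17U → rack 3 (remaining 11U)
17U → rack 4 (remaining 31U)
16U → rack 4 (remaining 15U)
19U → rack 5 (remaining 29U)
17U → rack 5 (remaining 12U)
16U → rack 6 (remaining 32U)
17U → rack 6 (remaining 15U)
17U → rack 7 (remaining 31U)
17U → rack 7 (remaining 14U)
19U → rack 8 (remaining 29U)
8 racks × 48U = 384U; used 268U; unused 116U.

116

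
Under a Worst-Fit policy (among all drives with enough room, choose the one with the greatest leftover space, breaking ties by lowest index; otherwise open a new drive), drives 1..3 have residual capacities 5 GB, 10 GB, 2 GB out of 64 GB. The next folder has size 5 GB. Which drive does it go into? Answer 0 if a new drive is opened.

Drives with room: drive 1 (5 GB), drive 2 (10 GB).
Most room is drive 2 with 10 GB free.

2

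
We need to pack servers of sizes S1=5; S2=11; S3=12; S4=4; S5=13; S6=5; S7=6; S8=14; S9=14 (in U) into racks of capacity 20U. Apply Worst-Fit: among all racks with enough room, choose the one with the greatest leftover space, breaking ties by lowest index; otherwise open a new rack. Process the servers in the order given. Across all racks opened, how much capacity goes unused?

16

Put S1 (5U) in rack 1; 15U remain.
Put S2 (11U) in rack 1; 4U remain.
Put S3 (12U) in rack 2; 8U remain.
Put S4 (4U) in rack 2; 4U remain.
Put S5 (13U) in rack 3; 7U remain.
Put S6 (5U) in rack 3; 2U remain.
Put S7 (6U) in rack 4; 14U remain.
Put S8 (14U) in rack 4; 0U remain.
Put S9 (14U) in rack 5; 6U remain.
5 racks × 20U = 100U; used 84U; unused 16U.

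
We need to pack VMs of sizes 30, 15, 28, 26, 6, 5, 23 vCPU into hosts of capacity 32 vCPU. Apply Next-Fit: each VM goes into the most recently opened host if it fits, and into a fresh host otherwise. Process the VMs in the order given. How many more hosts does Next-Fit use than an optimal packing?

Next-Fit: [30] [15] [28] [26,6] [5,23] → 5 hosts.
Total size 133 vCPU; any packing needs at least ⌈133/32⌉ = 5 hosts.
So 5 is already optimal.

0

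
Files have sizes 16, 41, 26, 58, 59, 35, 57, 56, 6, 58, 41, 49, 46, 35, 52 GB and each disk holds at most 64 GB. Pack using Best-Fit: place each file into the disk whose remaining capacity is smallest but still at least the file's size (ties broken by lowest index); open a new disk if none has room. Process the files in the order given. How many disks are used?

disk 1: place 16 GB, 48 GB left
disk 1: place 41 GB, 7 GB left
disk 2: place 26 GB, 38 GB left
disk 3: place 58 GB, 6 GB left
disk 4: place 59 GB, 5 GB left
disk 2: place 35 GB, 3 GB left
disk 5: place 57 GB, 7 GB left
disk 6: place 56 GB, 8 GB left
disk 3: place 6 GB, 0 GB left
disk 7: place 58 GB, 6 GB left
disk 8: place 41 GB, 23 GB left
disk 9: place 49 GB, 15 GB left
disk 10: place 46 GB, 18 GB left
disk 11: place 35 GB, 29 GB left
disk 12: place 52 GB, 12 GB left

12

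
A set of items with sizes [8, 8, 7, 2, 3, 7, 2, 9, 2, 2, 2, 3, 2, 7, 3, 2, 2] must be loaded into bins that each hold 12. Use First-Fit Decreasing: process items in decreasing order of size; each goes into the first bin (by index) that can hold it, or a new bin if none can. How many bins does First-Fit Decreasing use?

7

Sorted descending: 9, 8, 8, 7, 7, 7, 3, 3, 3, 2, 2, 2, 2, 2, 2, 2, 2.
9 → bin 1 (remaining 3)
8 → bin 2 (remaining 4)
8 → bin 3 (remaining 4)
7 → bin 4 (remaining 5)
7 → bin 5 (remaining 5)
7 → bin 6 (remaining 5)
3 → bin 1 (remaining 0)
3 → bin 2 (remaining 1)
3 → bin 3 (remaining 1)
2 → bin 4 (remaining 3)
2 → bin 4 (remaining 1)
2 → bin 5 (remaining 3)
2 → bin 5 (remaining 1)
2 → bin 6 (remaining 3)
2 → bin 6 (remaining 1)
2 → bin 7 (remaining 10)
2 → bin 7 (remaining 8)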